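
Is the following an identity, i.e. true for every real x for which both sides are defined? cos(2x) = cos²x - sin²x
Claim: cos(2x) = cos²x - sin²x.
Reasoning: Put y = x in the addition formula cos(x+y) = cos(x)cos(y) - sin(x)sin(y): cos(2x) = cos²x - sin²x.
So the two sides agree for every real x for which both sides are defined.

Conclusion: Yes, this is an identity.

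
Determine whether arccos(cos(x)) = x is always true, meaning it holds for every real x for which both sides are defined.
No, this is NOT an identity.

Claim: arccos(cos(x)) = x.
Test a specific point where both sides are defined: x = -π/4.
LHS = arccos(cos(x)) ≈ 0.7854
RHS = x ≈ -0.7854
Since 0.7854 ≠ -0.7854, the equation fails at this point, so it cannot hold for every real x for which both sides are defined.
arccos only returns values in [0, π], so arccos(cos(x)) = x holds only for x in that interval, not for all real x.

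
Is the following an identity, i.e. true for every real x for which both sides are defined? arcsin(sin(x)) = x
Claim: arcsin(sin(x)) = x.
Test a specific point where both sides are defined: x = π.
LHS = arcsin(sin(x)) ≈ 0.0000
RHS = x ≈ 3.1416
Since 0.0000 ≠ 3.1416, the equation fails at this point, so it cannot hold for every real x for which both sides are defined.
arcsin only returns values in [-π/2, π/2], so arcsin(sin(x)) = x holds only for x in that interval, not for all real x.

Conclusion: No, this is NOT an identity.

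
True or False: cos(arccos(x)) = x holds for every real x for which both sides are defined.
Claim: cos(arccos(x)) = x.
Reasoning: For -1 ≤ x ≤ 1 (where arccos is defined), arccos(x) is by definition an angle whose cosine equals x. Taking the cosine of that angle returns x. (Note the other order, arccos(cos x) = x, is NOT an identity.)
So the two sides agree for every real x for which both sides are defined.

Conclusion: True.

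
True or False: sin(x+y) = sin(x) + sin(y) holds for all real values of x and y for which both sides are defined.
False.

Claim: sin(x+y) = sin(x) + sin(y).
Test a specific point where both sides are defined: x = -π/2, y = 2π/3.
LHS = sin(x+y) ≈ 0.5000
RHS = sin(x) + sin(y) ≈ -0.1340
Since 0.5000 ≠ -0.1340, the equation fails at this point, so it cannot hold for all real values of x and y for which both sides are defined.
The correct expansion is sin(x+y) = sin(x)cos(y) + cos(x)sin(y); sine is not additive.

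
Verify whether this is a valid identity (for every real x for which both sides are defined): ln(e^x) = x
Yes, this is an identity.

Claim: ln(e^x) = x.
Reasoning: ln is the inverse of the exponential: ln(e^x) asks for the exponent p with e^p = e^x, and since e^p is one-to-one that exponent is p = x.
So the two sides agree for every real x for which both sides are defined.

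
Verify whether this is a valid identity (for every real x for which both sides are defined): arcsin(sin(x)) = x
Claim: arcsin(sin(x)) = x.
Test a specific point where both sides are defined: x = π.
LHS = arcsin(sin(x)) ≈ 0.0000
RHS = x ≈ 3.1416
Since 0.0000 ≠ 3.1416, the equation fails at this point, so it cannot hold for every real x for which both sides are defined.
arcsin only returns values in [-π/2, π/2], so arcsin(sin(x)) = x holds only for x in that interval, not for all real x.

Conclusion: No, this is NOT an identity.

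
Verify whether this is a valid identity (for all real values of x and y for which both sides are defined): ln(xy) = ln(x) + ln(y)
Yes, this is an identity.

Claim: ln(xy) = ln(x) + ln(y).
Reasoning: Both sides are simultaneously defined only when x, y > 0. Write x = e^p, y = e^q (p = ln x, q = ln y). Then xy = e^p · e^q = e^(p+q), so ln(xy) = p + q = ln(x) + ln(y).
So the two sides agree for all real values of x and y for which both sides are defined.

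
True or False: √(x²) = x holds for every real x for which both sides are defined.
Claim: √(x²) = x.
Test a specific point where both sides are defined: x = -3.
LHS = √(x²) ≈ 3.0000
RHS = x ≈ -3.0000
Since 3.0000 ≠ -3.0000, the equation fails at this point, so it cannot hold for every real x for which both sides are defined.
√(x²) = |x|, which differs from x whenever x < 0 (both sides are defined for every real x).

Conclusion: False.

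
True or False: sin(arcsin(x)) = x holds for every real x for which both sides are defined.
Claim: sin(arcsin(x)) = x.
Reasoning: For -1 ≤ x ≤ 1 (where arcsin is defined), arcsin(x) is by definition an angle whose sine equals x. Taking the sine of that angle returns x. (Note the other order, arcsin(sin x) = x, is NOT an identity.)
So the two sides agree for every real x for which both sides are defined.

Conclusion: True.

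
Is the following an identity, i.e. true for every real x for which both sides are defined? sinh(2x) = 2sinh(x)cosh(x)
Yes, this is an identity.

Claim: sinh(2x) = 2sinh(x)cosh(x).
Reasoning: 2sinh(x)cosh(x) = 2 · (e^x - e^-x)/2 · (e^x + e^-x)/2 = (e^(2x) - e^(-2x))/2 = sinh(2x).
So the two sides agree for every real x for which both sides are defined.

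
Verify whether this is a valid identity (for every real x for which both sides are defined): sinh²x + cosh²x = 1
No, this is NOT an identity.

Claim: sinh²x + cosh²x = 1.
Test a specific point where both sides are defined: x = -1.
LHS = sinh²x + cosh²x ≈ 3.7622
RHS = 1 ≈ 1.0000
Since 3.7622 ≠ 1.0000, the equation fails at this point, so it cannot hold for every real x for which both sides are defined.
The correct hyperbolic identity is cosh²x - sinh²x = 1 (a difference); the sum sinh²x + cosh²x equals cosh(2x).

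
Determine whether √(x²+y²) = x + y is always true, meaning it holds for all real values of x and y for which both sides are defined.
No, this is NOT an identity.

Claim: √(x²+y²) = x + y.
Test a specific point where both sides are defined: x = 5, y = 2.
LHS = √(x²+y²) ≈ 5.3852
RHS = x + y ≈ 7.0000
Since 5.3852 ≠ 7.0000, the equation fails at this point, so it cannot hold for all real values of x and y for which both sides are defined.
(x+y)² = x² + 2xy + y², not x² + y², so the square root does not split this way.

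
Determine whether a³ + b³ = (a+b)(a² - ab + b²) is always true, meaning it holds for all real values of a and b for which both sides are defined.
Claim: a³ + b³ = (a+b)(a² - ab + b²).
Reasoning: Expand the right side: (a+b)(a² - ab + b²) = a³ - a²b + ab² + a²b - ab² + b³ = a³ + b³ (the middle terms cancel in pairs).
So the two sides agree for all real values of a and b for which both sides are defined.

Conclusion: Yes, this is an identity.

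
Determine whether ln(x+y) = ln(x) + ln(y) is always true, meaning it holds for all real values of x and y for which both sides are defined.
Claim: ln(x+y) = ln(x) + ln(y).
Test a specific point where both sides are defined: x = 1/2, y = 5.
LHS = ln(x+y) ≈ 1.7047
RHS = ln(x) + ln(y) ≈ 0.9163
Since 1.7047 ≠ 0.9163, the equation fails at this point, so it cannot hold for all real values of x and y for which both sides are defined.
ln(x) + ln(y) = ln(xy), not ln(x+y).

Conclusion: No, this is NOT an identity.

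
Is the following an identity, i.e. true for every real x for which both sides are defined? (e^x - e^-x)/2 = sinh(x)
Yes, this is an identity.

Claim: (e^x - e^-x)/2 = sinh(x).
Reasoning: This is exactly the definition of the hyperbolic sine: sinh(x) := (e^x - e^-x)/2.
So the two sides agree for every real x for which both sides are defined.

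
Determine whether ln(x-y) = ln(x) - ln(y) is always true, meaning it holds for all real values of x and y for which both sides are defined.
No, this is NOT an identity.

Claim: ln(x-y) = ln(x) - ln(y).
Test a specific point where both sides are defined: x = 5, y = 2.
LHS = ln(x-y) ≈ 1.0986
RHS = ln(x) - ln(y) ≈ 0.9163
Since 1.0986 ≠ 0.9163, the equation fails at this point, so it cannot hold for all real values of x and y for which both sides are defined.
ln(x) - ln(y) = ln(x/y), not ln(x-y).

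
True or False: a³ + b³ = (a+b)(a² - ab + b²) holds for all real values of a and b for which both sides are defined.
Claim: a³ + b³ = (a+b)(a² - ab + b²).
Reasoning: Expand the right side: (a+b)(a² - ab + b²) = a³ - a²b + ab² + a²b - ab² + b³ = a³ + b³ (the middle terms cancel in pairs).
So the two sides agree for all real values of a and b for which both sides are defined.

Conclusion: True.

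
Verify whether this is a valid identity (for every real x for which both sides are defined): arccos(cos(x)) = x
No, this is NOT an identity.

Claim: arccos(cos(x)) = x.
Test a specific point where both sides are defined: x = -π/4.
LHS = arccos(cos(x)) ≈ 0.7854
RHS = x ≈ -0.7854
Since 0.7854 ≠ -0.7854, the equation fails at this point, so it cannot hold for every real x for which both sides are defined.
arccos only returns values in [0, π], so arccos(cos(x)) = x holds only for x in that interval, not for all real x.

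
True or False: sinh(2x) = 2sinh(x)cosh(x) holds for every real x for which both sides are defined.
True.

Claim: sinh(2x) = 2sinh(x)cosh(x).
Reasoning: 2sinh(x)cosh(x) = 2 · (e^x - e^-x)/2 · (e^x + e^-x)/2 = (e^(2x) - e^(-2x))/2 = sinh(2x).
So the two sides agree for every real x for which both sides are defined.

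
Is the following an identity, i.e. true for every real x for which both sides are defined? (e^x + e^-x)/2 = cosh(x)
Claim: (e^x + e^-x)/2 = cosh(x).
Reasoning: This is exactly the definition of the hyperbolic cosine: cosh(x) := (e^x + e^-x)/2.
So the two sides agree for every real x for which both sides are defined.

Conclusion: Yes, this is an identity.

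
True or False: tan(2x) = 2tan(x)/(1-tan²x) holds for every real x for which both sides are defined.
True.

Claim: tan(2x) = 2tan(x)/(1-tan²x).
Reasoning: tan(2x) = sin(2x)/cos(2x) = 2sin(x)cos(x) / (cos²x - sin²x). Divide numerator and denominator by cos²x: 2tan(x) / (1 - tan²x).
So the two sides agree for every real x for which both sides are defined.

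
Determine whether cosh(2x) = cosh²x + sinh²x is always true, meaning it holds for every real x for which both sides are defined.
Claim: cosh(2x) = cosh²x + sinh²x.
Reasoning: cosh²x = (e^(2x) + 2 + e^(-2x))/4 and sinh²x = (e^(2x) - 2 + e^(-2x))/4. Adding gives (2e^(2x) + 2e^(-2x))/4 = (e^(2x) + e^(-2x))/2 = cosh(2x).
So the two sides agree for every real x for which both sides are defined.

Conclusion: Yes, this is an identity.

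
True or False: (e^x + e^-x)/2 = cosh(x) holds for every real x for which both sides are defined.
Claim: (e^x + e^-x)/2 = cosh(x).
Reasoning: This is exactly the definition of the hyperbolic cosine: cosh(x) := (e^x + e^-x)/2.
So the two sides agree for every real x for which both sides are defined.

Conclusion: True.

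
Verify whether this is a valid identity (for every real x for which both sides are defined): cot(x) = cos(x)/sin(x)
Yes, this is an identity.

Claim: cot(x) = cos(x)/sin(x).
Reasoning: cot(x) is defined as 1/tan(x) = 1/(sin(x)/cos(x)) = cos(x)/sin(x), wherever sin(x) ≠ 0.
So the two sides agree for every real x for which both sides are defined.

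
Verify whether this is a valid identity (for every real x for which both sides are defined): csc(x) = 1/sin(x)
Yes, this is an identity.

Claim: csc(x) = 1/sin(x).
Reasoning: csc(x) is by definition the reciprocal of sin(x), wherever sin(x) ≠ 0.
So the two sides agree for every real x for which both sides are defined.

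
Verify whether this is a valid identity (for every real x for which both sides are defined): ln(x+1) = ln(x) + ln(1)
Claim: ln(x+1) = ln(x) + ln(1).
Test a specific point where both sides are defined: x = 1.
LHS = ln(x+1) ≈ 0.6931
RHS = ln(x) + ln(1) ≈ 0.0000
Since 0.6931 ≠ 0.0000, the equation fails at this point, so it cannot hold for every real x for which both sides are defined.
ln(1) = 0, so the right side is just ln(x), which differs from ln(x+1).

Conclusion: No, this is NOT an identity.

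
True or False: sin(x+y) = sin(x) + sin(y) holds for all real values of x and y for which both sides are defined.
Claim: sin(x+y) = sin(x) + sin(y).
Test a specific point where both sides are defined: x = -π/4, y = 2π/3.
LHS = sin(x+y) ≈ 0.9659
RHS = sin(x) + sin(y) ≈ 0.1589
Since 0.9659 ≠ 0.1589, the equation fails at this point, so it cannot hold for all real values of x and y for which both sides are defined.
The correct expansion is sin(x+y) = sin(x)cos(y) + cos(x)sin(y); sine is not additive.

Conclusion: False.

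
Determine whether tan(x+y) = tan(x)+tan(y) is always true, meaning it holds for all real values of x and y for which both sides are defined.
No, this is NOT an identity.

Claim: tan(x+y) = tan(x)+tan(y).
Test a specific point where both sides are defined: x = π/4, y = π/6.
LHS = tan(x+y) ≈ 3.7321
RHS = tan(x)+tan(y) ≈ 1.5774
Since 3.7321 ≠ 1.5774, the equation fails at this point, so it cannot hold for all real values of x and y for which both sides are defined.
The correct formula is tan(x+y) = (tan(x) + tan(y))/(1 - tan(x)tan(y)).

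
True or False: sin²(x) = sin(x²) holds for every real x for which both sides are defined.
False.

Claim: sin²(x) = sin(x²).
Test a specific point where both sides are defined: x = -π/2.
LHS = sin²(x) ≈ 1.0000
RHS = sin(x²) ≈ 0.6243
Since 1.0000 ≠ 0.6243, the equation fails at this point, so it cannot hold for every real x for which both sides are defined.
sin²(x) means (sin x)², squaring the output; sin(x²) squares the input. These are different functions.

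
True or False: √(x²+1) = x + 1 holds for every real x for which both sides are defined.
False.

Claim: √(x²+1) = x + 1.
Test a specific point where both sides are defined: x = 1/2.
LHS = √(x²+1) ≈ 1.1180
RHS = x + 1 ≈ 1.5000
Since 1.1180 ≠ 1.5000, the equation fails at this point, so it cannot hold for every real x for which both sides are defined.
(x+1)² = x² + 2x + 1 ≠ x² + 1 unless x = 0.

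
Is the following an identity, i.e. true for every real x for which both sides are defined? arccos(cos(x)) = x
No, this is NOT an identity.

Claim: arccos(cos(x)) = x.
Test a specific point where both sides are defined: x = -π/6.
LHS = arccos(cos(x)) ≈ 0.5236
RHS = x ≈ -0.5236
Since 0.5236 ≠ -0.5236, the equation fails at this point, so it cannot hold for every real x for which both sides are defined.
arccos only returns values in [0, π], so arccos(cos(x)) = x holds only for x in that interval, not for all real x.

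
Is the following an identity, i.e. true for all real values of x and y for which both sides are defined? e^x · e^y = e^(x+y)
Claim: e^x · e^y = e^(x+y).
Reasoning: This is the law of exponents for a common base: multiplying powers adds exponents. E.g. from the series, (Σ x^j/j!)(Σ y^k/k!) = Σ_m (Σ_{j+k=m} x^j y^k/(j!k!)) = Σ_m (x+y)^m/m! by the binomial theorem.
So the two sides agree for all real values of x and y for which both sides are defined.

Conclusion: Yes, this is an identity.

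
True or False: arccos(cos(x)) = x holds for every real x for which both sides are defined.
False.

Claim: arccos(cos(x)) = x.
Test a specific point where both sides are defined: x = -π/4.
LHS = arccos(cos(x)) ≈ 0.7854
RHS = x ≈ -0.7854
Since 0.7854 ≠ -0.7854, the equation fails at this point, so it cannot hold for every real x for which both sides are defined.
arccos only returns values in [0, π], so arccos(cos(x)) = x holds only for x in that interval, not for all real x.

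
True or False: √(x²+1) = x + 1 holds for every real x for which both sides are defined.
False.

Claim: √(x²+1) = x + 1.
Test a specific point where both sides are defined: x = 3/2.
LHS = √(x²+1) ≈ 1.8028
RHS = x + 1 ≈ 2.5000
Since 1.8028 ≠ 2.5000, the equation fails at this point, so it cannot hold for every real x for which both sides are defined.
(x+1)² = x² + 2x + 1 ≠ x² + 1 unless x = 0.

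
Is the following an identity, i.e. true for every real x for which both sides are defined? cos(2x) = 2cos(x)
Claim: cos(2x) = 2cos(x).
Test a specific point where both sides are defined: x = -π/3.
LHS = cos(2x) ≈ -0.5000
RHS = 2cos(x) ≈ 1.0000
Since -0.5000 ≠ 1.0000, the equation fails at this point, so it cannot hold for every real x for which both sides are defined.
The correct double-angle formula is cos(2x) = cos²x - sin²x.

Conclusion: No, this is NOT an identity.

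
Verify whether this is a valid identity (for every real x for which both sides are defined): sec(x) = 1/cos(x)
Yes, this is an identity.

Claim: sec(x) = 1/cos(x).
Reasoning: sec(x) is by definition the reciprocal of cos(x), wherever cos(x) ≠ 0.
So the two sides agree for every real x for which both sides are defined.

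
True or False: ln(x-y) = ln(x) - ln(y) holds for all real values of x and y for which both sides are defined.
Claim: ln(x-y) = ln(x) - ln(y).
Test a specific point where both sides are defined: x = 3, y = 1.
LHS = ln(x-y) ≈ 0.6931
RHS = ln(x) - ln(y) ≈ 1.0986
Since 0.6931 ≠ 1.0986, the equation fails at this point, so it cannot hold for all real values of x and y for which both sides are defined.
ln(x) - ln(y) = ln(x/y), not ln(x-y).

Conclusion: False.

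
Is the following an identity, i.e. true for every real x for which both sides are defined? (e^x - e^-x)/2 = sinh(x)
Claim: (e^x - e^-x)/2 = sinh(x).
Reasoning: This is exactly the definition of the hyperbolic sine: sinh(x) := (e^x - e^-x)/2.
So the two sides agree for every real x for which both sides are defined.

Conclusion: Yes, this is an identity.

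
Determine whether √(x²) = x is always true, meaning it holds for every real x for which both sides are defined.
No, this is NOT an identity.

Claim: √(x²) = x.
Test a specific point where both sides are defined: x = -2.
LHS = √(x²) ≈ 2.0000
RHS = x ≈ -2.0000
Since 2.0000 ≠ -2.0000, the equation fails at this point, so it cannot hold for every real x for which both sides are defined.
√(x²) = |x|, which differs from x whenever x < 0 (both sides are defined for every real x).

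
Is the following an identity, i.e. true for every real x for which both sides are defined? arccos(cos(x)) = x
No, this is NOT an identity.

Claim: arccos(cos(x)) = x.
Test a specific point where both sides are defined: x = -π/2.
LHS = arccos(cos(x)) ≈ 1.5708
RHS = x ≈ -1.5708
Since 1.5708 ≠ -1.5708, the equation fails at this point, so it cannot hold for every real x for which both sides are defined.
arccos only returns values in [0, π], so arccos(cos(x)) = x holds only for x in that interval, not for all real x.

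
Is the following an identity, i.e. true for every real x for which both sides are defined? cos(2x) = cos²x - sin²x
Yes, this is an identity.

Claim: cos(2x) = cos²x - sin²x.
Reasoning: Put y = x in the addition formula cos(x+y) = cos(x)cos(y) - sin(x)sin(y): cos(2x) = cos²x - sin²x.
So the two sides agree for every real x for which both sides are defined.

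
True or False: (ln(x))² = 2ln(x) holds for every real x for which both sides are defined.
False.

Claim: (ln(x))² = 2ln(x).
Test a specific point where both sides are defined: x = 3.
LHS = (ln(x))² ≈ 1.2069
RHS = 2ln(x) ≈ 2.1972
Since 1.2069 ≠ 2.1972, the equation fails at this point, so it cannot hold for every real x for which both sides are defined.
2ln(x) equals ln(x²), which is not the same as (ln x)².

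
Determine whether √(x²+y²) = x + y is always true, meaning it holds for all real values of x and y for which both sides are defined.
No, this is NOT an identity.

Claim: √(x²+y²) = x + y.
Test a specific point where both sides are defined: x = -2, y = -1.
LHS = √(x²+y²) ≈ 2.2361
RHS = x + y ≈ -3.0000
Since 2.2361 ≠ -3.0000, the equation fails at this point, so it cannot hold for all real values of x and y for which both sides are defined.
(x+y)² = x² + 2xy + y², not x² + y², so the square root does not split this way.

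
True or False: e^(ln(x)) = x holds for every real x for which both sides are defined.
True.

Claim: e^(ln(x)) = x.
Reasoning: For x > 0, ln(x) is by definition the exponent p such that e^p = x. Raising e to that exponent therefore returns x: e^(ln x) = x.
So the two sides agree for every real x for which both sides are defined.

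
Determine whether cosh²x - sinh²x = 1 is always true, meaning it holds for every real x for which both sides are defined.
Yes, this is an identity.

Claim: cosh²x - sinh²x = 1.
Reasoning: With cosh(x) = (e^x + e^-x)/2 and sinh(x) = (e^x - e^-x)/2: cosh²x = (e^(2x) + 2 + e^(-2x))/4 and sinh²x = (e^(2x) - 2 + e^(-2x))/4. Subtracting leaves 4/4 = 1.
So the two sides agree for every real x for which both sides are defined.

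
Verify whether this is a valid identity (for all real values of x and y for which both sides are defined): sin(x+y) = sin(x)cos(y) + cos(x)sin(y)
Yes, this is an identity.

Claim: sin(x+y) = sin(x)cos(y) + cos(x)sin(y).
Reasoning: By Euler's formula e^(i(x+y)) = e^(ix)·e^(iy) = (cos x + i·sin x)(cos y + i·sin y). The imaginary part of the left side is sin(x+y); the imaginary part of the product is sin(x)cos(y) + cos(x)sin(y).
So the two sides agree for all real values of x and y for which both sides are defined.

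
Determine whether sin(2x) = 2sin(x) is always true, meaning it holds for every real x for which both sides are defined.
Claim: sin(2x) = 2sin(x).
Test a specific point where both sides are defined: x = π/2.
LHS = sin(2x) ≈ 0.0000
RHS = 2sin(x) ≈ 2.0000
Since 0.0000 ≠ 2.0000, the equation fails at this point, so it cannot hold for every real x for which both sides are defined.
The correct double-angle formula is sin(2x) = 2sin(x)cos(x).

Conclusion: No, this is NOT an identity.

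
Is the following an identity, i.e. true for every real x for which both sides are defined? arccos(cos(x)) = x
Claim: arccos(cos(x)) = x.
Test a specific point where both sides are defined: x = -π/6.
LHS = arccos(cos(x)) ≈ 0.5236
RHS = x ≈ -0.5236
Since 0.5236 ≠ -0.5236, the equation fails at this point, so it cannot hold for every real x for which both sides are defined.
arccos only returns values in [0, π], so arccos(cos(x)) = x holds only for x in that interval, not for all real x.

Conclusion: No, this is NOT an identity.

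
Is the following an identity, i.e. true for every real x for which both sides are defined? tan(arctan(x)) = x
Yes, this is an identity.

Claim: tan(arctan(x)) = x.
Reasoning: For every real x, arctan(x) is by definition the angle in (-π/2, π/2) whose tangent equals x. Taking the tangent of that angle returns x.
So the two sides agree for every real x for which both sides are defined.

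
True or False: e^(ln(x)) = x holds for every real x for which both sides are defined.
Claim: e^(ln(x)) = x.
Reasoning: For x > 0, ln(x) is by definition the exponent p such that e^p = x. Raising e to that exponent therefore returns x: e^(ln x) = x.
So the two sides agree for every real x for which both sides are defined.

Conclusion: True.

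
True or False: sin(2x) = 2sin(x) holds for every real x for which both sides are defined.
False.

Claim: sin(2x) = 2sin(x).
Test a specific point where both sides are defined: x = π/3.
LHS = sin(2x) ≈ 0.8660
RHS = 2sin(x) ≈ 1.7321
Since 0.8660 ≠ 1.7321, the equation fails at this point, so it cannot hold for every real x for which both sides are defined.
The correct double-angle formula is sin(2x) = 2sin(x)cos(x).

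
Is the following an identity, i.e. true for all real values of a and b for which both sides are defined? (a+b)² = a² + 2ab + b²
Yes, this is an identity.

Claim: (a+b)² = a² + 2ab + b².
Reasoning: Expand: (a+b)² = (a+b)(a+b) = a·a + a·b + b·a + b·b = a² + 2ab + b².
So the two sides agree for all real values of a and b for which both sides are defined.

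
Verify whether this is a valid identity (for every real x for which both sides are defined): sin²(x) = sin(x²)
No, this is NOT an identity.

Claim: sin²(x) = sin(x²).
Test a specific point where both sides are defined: x = -π/2.
LHS = sin²(x) ≈ 1.0000
RHS = sin(x²) ≈ 0.6243
Since 1.0000 ≠ 0.6243, the equation fails at this point, so it cannot hold for every real x for which both sides are defined.
sin²(x) means (sin x)², squaring the output; sin(x²) squares the input. These are different functions.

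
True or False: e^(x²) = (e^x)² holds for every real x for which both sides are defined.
False.

Claim: e^(x²) = (e^x)².
Test a specific point where both sides are defined: x = 3.
LHS = e^(x²) ≈ 8103.0839
RHS = (e^x)² ≈ 403.4288
Since 8103.0839 ≠ 403.4288, the equation fails at this point, so it cannot hold for every real x for which both sides are defined.
(e^x)² = e^(2x), and 2x ≠ x² in general.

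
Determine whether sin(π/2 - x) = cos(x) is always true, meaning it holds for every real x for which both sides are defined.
Yes, this is an identity.

Claim: sin(π/2 - x) = cos(x).
Reasoning: Use sin(u - v) = sin(u)cos(v) - cos(u)sin(v) with u = π/2, v = x: sin(π/2)cos(x) - cos(π/2)sin(x) = 1·cos(x) - 0·sin(x) = cos(x).
So the two sides agree for every real x for which both sides are defined.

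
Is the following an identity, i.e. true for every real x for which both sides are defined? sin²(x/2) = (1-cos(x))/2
Claim: sin²(x/2) = (1-cos(x))/2.
Reasoning: Use cos(2θ) = 1 - 2sin²θ with θ = x/2: cos(x) = 1 - 2sin²(x/2). Solving for sin²(x/2) gives (1 - cos(x))/2.
So the two sides agree for every real x for which both sides are defined.

Conclusion: Yes, this is an identity.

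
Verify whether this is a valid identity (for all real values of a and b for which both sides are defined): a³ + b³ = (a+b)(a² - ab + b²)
Yes, this is an identity.

Claim: a³ + b³ = (a+b)(a² - ab + b²).
Reasoning: Expand the right side: (a+b)(a² - ab + b²) = a³ - a²b + ab² + a²b - ab² + b³ = a³ + b³ (the middle terms cancel in pairs).
So the two sides agree for all real values of a and b for which both sides are defined.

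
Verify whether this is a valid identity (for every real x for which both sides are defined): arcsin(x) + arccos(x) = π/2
Claim: arcsin(x) + arccos(x) = π/2.
Reasoning: Both sides are defined for -1 ≤ x ≤ 1. Let θ = arcsin(x), so sin θ = x and θ ∈ [-π/2, π/2]. Then cos(π/2 - θ) = sin θ = x and π/2 - θ ∈ [0, π], which is exactly the range of arccos, so arccos(x) = π/2 - θ. Adding: arcsin(x) + arccos(x) = θ + (π/2 - θ) = π/2.
So the two sides agree for every real x for which both sides are defined.

Conclusion: Yes, this is an identity.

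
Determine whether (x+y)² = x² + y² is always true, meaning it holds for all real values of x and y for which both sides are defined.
No, this is NOT an identity.

Claim: (x+y)² = x² + y².
Test a specific point where both sides are defined: x = -1, y = 2.
LHS = (x+y)² ≈ 1.0000
RHS = x² + y² ≈ 5.0000
Since 1.0000 ≠ 5.0000, the equation fails at this point, so it cannot hold for all real values of x and y for which both sides are defined.
The correct expansion is (x+y)² = x² + 2xy + y²; the cross term 2xy is missing.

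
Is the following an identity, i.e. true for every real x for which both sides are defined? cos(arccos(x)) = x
Claim: cos(arccos(x)) = x.
Reasoning: For -1 ≤ x ≤ 1 (where arccos is defined), arccos(x) is by definition an angle whose cosine equals x. Taking the cosine of that angle returns x. (Note the other order, arccos(cos x) = x, is NOT an identity.)
So the two sides agree for every real x for which both sides are defined.

Conclusion: Yes, this is an identity.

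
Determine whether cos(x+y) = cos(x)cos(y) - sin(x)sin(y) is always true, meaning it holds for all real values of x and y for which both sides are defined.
Claim: cos(x+y) = cos(x)cos(y) - sin(x)sin(y).
Reasoning: By Euler's formula e^(i(x+y)) = e^(ix)·e^(iy) = (cos x + i·sin x)(cos y + i·sin y). The real part of the left side is cos(x+y); the real part of the product is cos(x)cos(y) - sin(x)sin(y) (since i·i = -1).
So the two sides agree for all real values of x and y for which both sides are defined.

Conclusion: Yes, this is an identity.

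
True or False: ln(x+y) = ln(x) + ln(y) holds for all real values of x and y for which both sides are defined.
False.

Claim: ln(x+y) = ln(x) + ln(y).
Test a specific point where both sides are defined: x = 1, y = 3/2.
LHS = ln(x+y) ≈ 0.9163
RHS = ln(x) + ln(y) ≈ 0.4055
Since 0.9163 ≠ 0.4055, the equation fails at this point, so it cannot hold for all real values of x and y for which both sides are defined.
ln(x) + ln(y) = ln(xy), not ln(x+y).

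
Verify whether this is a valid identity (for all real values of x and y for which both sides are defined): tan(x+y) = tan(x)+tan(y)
Claim: tan(x+y) = tan(x)+tan(y).
Test a specific point where both sides are defined: x = -π/4, y = π/3.
LHS = tan(x+y) ≈ 0.2679
RHS = tan(x)+tan(y) ≈ 0.7321
Since 0.2679 ≠ 0.7321, the equation fails at this point, so it cannot hold for all real values of x and y for which both sides are defined.
The correct formula is tan(x+y) = (tan(x) + tan(y))/(1 - tan(x)tan(y)).

Conclusion: No, this is NOT an identity.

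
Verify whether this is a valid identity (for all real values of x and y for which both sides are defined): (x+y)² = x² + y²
Claim: (x+y)² = x² + y².
Test a specific point where both sides are defined: x = 5, y = -1.
LHS = (x+y)² ≈ 16.0000
RHS = x² + y² ≈ 26.0000
Since 16.0000 ≠ 26.0000, the equation fails at this point, so it cannot hold for all real values of x and y for which both sides are defined.
The correct expansion is (x+y)² = x² + 2xy + y²; the cross term 2xy is missing.

Conclusion: No, this is NOT an identity.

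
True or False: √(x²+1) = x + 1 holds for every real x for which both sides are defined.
Claim: √(x²+1) = x + 1.
Test a specific point where both sides are defined: x = -3.
LHS = √(x²+1) ≈ 3.1623
RHS = x + 1 ≈ -2.0000
Since 3.1623 ≠ -2.0000, the equation fails at this point, so it cannot hold for every real x for which both sides are defined.
(x+1)² = x² + 2x + 1 ≠ x² + 1 unless x = 0.

Conclusion: False.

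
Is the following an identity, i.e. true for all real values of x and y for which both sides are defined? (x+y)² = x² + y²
No, this is NOT an identity.

Claim: (x+y)² = x² + y².
Test a specific point where both sides are defined: x = -1, y = 3.
LHS = (x+y)² ≈ 4.0000
RHS = x² + y² ≈ 10.0000
Since 4.0000 ≠ 10.0000, the equation fails at this point, so it cannot hold for all real values of x and y for which both sides are defined.
The correct expansion is (x+y)² = x² + 2xy + y²; the cross term 2xy is missing.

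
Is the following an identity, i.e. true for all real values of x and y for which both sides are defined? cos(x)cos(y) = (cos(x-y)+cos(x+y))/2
Yes, this is an identity.

Claim: cos(x)cos(y) = (cos(x-y)+cos(x+y))/2.
Reasoning: cos(x-y) = cos(x)cos(y) + sin(x)sin(y) and cos(x+y) = cos(x)cos(y) - sin(x)sin(y). Adding, cos(x-y) + cos(x+y) = 2cos(x)cos(y); divide by 2.
So the two sides agree for all real values of x and y for which both sides are defined.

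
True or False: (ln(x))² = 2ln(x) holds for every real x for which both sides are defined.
Claim: (ln(x))² = 2ln(x).
Test a specific point where both sides are defined: x = 5.
LHS = (ln(x))² ≈ 2.5903
RHS = 2ln(x) ≈ 3.2189
Since 2.5903 ≠ 3.2189, the equation fails at this point, so it cannot hold for every real x for which both sides are defined.
2ln(x) equals ln(x²), which is not the same as (ln x)².

Conclusion: False.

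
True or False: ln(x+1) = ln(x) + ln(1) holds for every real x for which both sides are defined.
False.

Claim: ln(x+1) = ln(x) + ln(1).
Test a specific point where both sides are defined: x = 3.
LHS = ln(x+1) ≈ 1.3863
RHS = ln(x) + ln(1) ≈ 1.0986
Since 1.3863 ≠ 1.0986, the equation fails at this point, so it cannot hold for every real x for which both sides are defined.
ln(1) = 0, so the right side is just ln(x), which differs from ln(x+1).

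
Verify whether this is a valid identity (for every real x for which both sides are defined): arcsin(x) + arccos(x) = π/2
Claim: arcsin(x) + arccos(x) = π/2.
Reasoning: Both sides are defined for -1 ≤ x ≤ 1. Let θ = arcsin(x), so sin θ = x and θ ∈ [-π/2, π/2]. Then cos(π/2 - θ) = sin θ = x and π/2 - θ ∈ [0, π], which is exactly the range of arccos, so arccos(x) = π/2 - θ. Adding: arcsin(x) + arccos(x) = θ + (π/2 - θ) = π/2.
So the two sides agree for every real x for which both sides are defined.

Conclusion: Yes, this is an identity.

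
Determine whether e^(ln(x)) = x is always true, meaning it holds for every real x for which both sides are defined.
Yes, this is an identity.

Claim: e^(ln(x)) = x.
Reasoning: For x > 0, ln(x) is by definition the exponent p such that e^p = x. Raising e to that exponent therefore returns x: e^(ln x) = x.
So the two sides agree for every real x for which both sides are defined.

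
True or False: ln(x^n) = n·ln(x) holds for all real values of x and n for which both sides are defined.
Claim: ln(x^n) = n·ln(x).
Reasoning: The right side requires x > 0. For x > 0, x^n = (e^(ln x))^n = e^(n·ln x), so taking ln of both sides gives ln(x^n) = n·ln(x).
So the two sides agree for all real values of x and n for which both sides are defined.

Conclusion: True.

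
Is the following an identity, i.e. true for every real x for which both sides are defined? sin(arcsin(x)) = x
Claim: sin(arcsin(x)) = x.
Reasoning: For -1 ≤ x ≤ 1 (where arcsin is defined), arcsin(x) is by definition an angle whose sine equals x. Taking the sine of that angle returns x. (Note the other order, arcsin(sin x) = x, is NOT an identity.)
So the two sides agree for every real x for which both sides are defined.

Conclusion: Yes, this is an identity.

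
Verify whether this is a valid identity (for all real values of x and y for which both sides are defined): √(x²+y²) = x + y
No, this is NOT an identity.

Claim: √(x²+y²) = x + y.
Test a specific point where both sides are defined: x = 3/2, y = 1.
LHS = √(x²+y²) ≈ 1.8028
RHS = x + y ≈ 2.5000
Since 1.8028 ≠ 2.5000, the equation fails at this point, so it cannot hold for all real values of x and y for which both sides are defined.
(x+y)² = x² + 2xy + y², not x² + y², so the square root does not split this way.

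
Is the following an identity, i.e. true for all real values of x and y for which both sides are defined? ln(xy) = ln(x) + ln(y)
Yes, this is an identity.

Claim: ln(xy) = ln(x) + ln(y).
Reasoning: Both sides are simultaneously defined only when x, y > 0. Write x = e^p, y = e^q (p = ln x, q = ln y). Then xy = e^p · e^q = e^(p+q), so ln(xy) = p + q = ln(x) + ln(y).
So the two sides agree for all real values of x and y for which both sides are defined.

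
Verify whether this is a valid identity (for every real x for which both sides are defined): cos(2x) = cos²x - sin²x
Claim: cos(2x) = cos²x - sin²x.
Reasoning: Put y = x in the addition formula cos(x+y) = cos(x)cos(y) - sin(x)sin(y): cos(2x) = cos²x - sin²x.
So the two sides agree for every real x for which both sides are defined.

Conclusion: Yes, this is an identity.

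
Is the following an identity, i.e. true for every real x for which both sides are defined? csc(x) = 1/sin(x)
Claim: csc(x) = 1/sin(x).
Reasoning: csc(x) is by definition the reciprocal of sin(x), wherever sin(x) ≠ 0.
So the two sides agree for every real x for which both sides are defined.

Conclusion: Yes, this is an identity.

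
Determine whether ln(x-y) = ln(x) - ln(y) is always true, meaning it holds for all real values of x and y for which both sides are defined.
No, this is NOT an identity.

Claim: ln(x-y) = ln(x) - ln(y).
Test a specific point where both sides are defined: x = 3, y = 3/2.
LHS = ln(x-y) ≈ 0.4055
RHS = ln(x) - ln(y) ≈ 0.6931
Since 0.4055 ≠ 0.6931, the equation fails at this point, so it cannot hold for all real values of x and y for which both sides are defined.
ln(x) - ln(y) = ln(x/y), not ln(x-y).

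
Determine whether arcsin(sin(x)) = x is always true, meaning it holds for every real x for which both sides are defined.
Claim: arcsin(sin(x)) = x.
Test a specific point where both sides are defined: x = 2π/3.
LHS = arcsin(sin(x)) ≈ 1.0472
RHS = x ≈ 2.0944
Since 1.0472 ≠ 2.0944, the equation fails at this point, so it cannot hold for every real x for which both sides are defined.
arcsin only returns values in [-π/2, π/2], so arcsin(sin(x)) = x holds only for x in that interval, not for all real x.

Conclusion: No, this is NOT an identity.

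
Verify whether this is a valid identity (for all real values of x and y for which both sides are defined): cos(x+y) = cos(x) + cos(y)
Claim: cos(x+y) = cos(x) + cos(y).
Test a specific point where both sides are defined: x = 3π/4, y = 2π/3.
LHS = cos(x+y) ≈ -0.2588
RHS = cos(x) + cos(y) ≈ -1.2071
Since -0.2588 ≠ -1.2071, the equation fails at this point, so it cannot hold for all real values of x and y for which both sides are defined.
The correct expansion is cos(x+y) = cos(x)cos(y) - sin(x)sin(y); cosine is not additive.

Conclusion: No, this is NOT an identity.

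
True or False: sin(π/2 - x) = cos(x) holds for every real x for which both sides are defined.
True.

Claim: sin(π/2 - x) = cos(x).
Reasoning: Use sin(u - v) = sin(u)cos(v) - cos(u)sin(v) with u = π/2, v = x: sin(π/2)cos(x) - cos(π/2)sin(x) = 1·cos(x) - 0·sin(x) = cos(x).
So the two sides agree for every real x for which both sides are defined.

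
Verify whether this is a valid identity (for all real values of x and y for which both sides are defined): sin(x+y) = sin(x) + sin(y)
No, this is NOT an identity.

Claim: sin(x+y) = sin(x) + sin(y).
Test a specific point where both sides are defined: x = π/4, y = π.
LHS = sin(x+y) ≈ -0.7071
RHS = sin(x) + sin(y) ≈ 0.7071
Since -0.7071 ≠ 0.7071, the equation fails at this point, so it cannot hold for all real values of x and y for which both sides are defined.
The correct expansion is sin(x+y) = sin(x)cos(y) + cos(x)sin(y); sine is not additive.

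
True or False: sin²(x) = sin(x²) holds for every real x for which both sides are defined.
Claim: sin²(x) = sin(x²).
Test a specific point where both sides are defined: x = -π/3.
LHS = sin²(x) ≈ 0.7500
RHS = sin(x²) ≈ 0.8897
Since 0.7500 ≠ 0.8897, the equation fails at this point, so it cannot hold for every real x for which both sides are defined.
sin²(x) means (sin x)², squaring the output; sin(x²) squares the input. These are different functions.

Conclusion: False.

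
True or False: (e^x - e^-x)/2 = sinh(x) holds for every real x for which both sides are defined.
True.

Claim: (e^x - e^-x)/2 = sinh(x).
Reasoning: This is exactly the definition of the hyperbolic sine: sinh(x) := (e^x - e^-x)/2.
So the two sides agree for every real x for which both sides are defined.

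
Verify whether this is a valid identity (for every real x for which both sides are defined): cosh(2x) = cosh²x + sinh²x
Yes, this is an identity.

Claim: cosh(2x) = cosh²x + sinh²x.
Reasoning: cosh²x = (e^(2x) + 2 + e^(-2x))/4 and sinh²x = (e^(2x) - 2 + e^(-2x))/4. Adding gives (2e^(2x) + 2e^(-2x))/4 = (e^(2x) + e^(-2x))/2 = cosh(2x).
So the two sides agree for every real x for which both sides are defined.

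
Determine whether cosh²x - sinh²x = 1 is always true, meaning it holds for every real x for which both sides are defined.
Claim: cosh²x - sinh²x = 1.
Reasoning: With cosh(x) = (e^x + e^-x)/2 and sinh(x) = (e^x - e^-x)/2: cosh²x = (e^(2x) + 2 + e^(-2x))/4 and sinh²x = (e^(2x) - 2 + e^(-2x))/4. Subtracting leaves 4/4 = 1.
So the two sides agree for every real x for which both sides are defined.

Conclusion: Yes, this is an identity.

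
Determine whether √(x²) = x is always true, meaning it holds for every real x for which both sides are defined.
Claim: √(x²) = x.
Test a specific point where both sides are defined: x = -2.
LHS = √(x²) ≈ 2.0000
RHS = x ≈ -2.0000
Since 2.0000 ≠ -2.0000, the equation fails at this point, so it cannot hold for every real x for which both sides are defined.
√(x²) = |x|, which differs from x whenever x < 0 (both sides are defined for every real x).

Conclusion: No, this is NOT an identity.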